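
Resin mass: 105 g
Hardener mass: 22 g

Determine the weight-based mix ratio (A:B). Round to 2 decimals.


Ratio = 105 / 22 = 4.77

4.77


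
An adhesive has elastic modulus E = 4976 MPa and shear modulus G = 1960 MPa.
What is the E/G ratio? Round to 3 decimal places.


E/G = 4976 / 1960 = 2.539

2.539


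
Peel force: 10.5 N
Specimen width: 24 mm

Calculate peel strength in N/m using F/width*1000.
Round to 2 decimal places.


Peel strength = 10.5 / 24 * 1000 = 437.50 N/m

437.50


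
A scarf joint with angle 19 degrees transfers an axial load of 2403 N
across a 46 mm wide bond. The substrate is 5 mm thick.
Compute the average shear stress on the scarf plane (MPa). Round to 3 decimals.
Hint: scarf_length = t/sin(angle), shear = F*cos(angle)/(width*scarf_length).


scarf_length = 5 / sin(19 deg) = 15.3578 mm
cos(19 deg) = 0.945519
shear stress = 2403 * 0.945519 / (46 * 15.3578)
= 3.216 MPa

3.216


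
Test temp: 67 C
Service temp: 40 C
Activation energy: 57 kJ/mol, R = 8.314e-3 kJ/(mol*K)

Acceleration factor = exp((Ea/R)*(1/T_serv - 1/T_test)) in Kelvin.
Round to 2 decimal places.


AF = exp((57/0.008314)*(1/313.15 - 1/340.15))
= 5.68

5.68


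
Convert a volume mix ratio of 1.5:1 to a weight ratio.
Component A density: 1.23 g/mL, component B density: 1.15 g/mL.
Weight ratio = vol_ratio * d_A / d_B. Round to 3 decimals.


= 1.5 * 1.23 / 1.15 = 1.604

1.604


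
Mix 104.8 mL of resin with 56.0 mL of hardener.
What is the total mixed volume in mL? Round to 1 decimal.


Total = 104.8 + 56.0 = 160.8 mL

160.8


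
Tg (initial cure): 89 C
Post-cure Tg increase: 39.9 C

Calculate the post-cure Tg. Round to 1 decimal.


Post-cure Tg = 89 + 39.9 = 128.9 C

128.9


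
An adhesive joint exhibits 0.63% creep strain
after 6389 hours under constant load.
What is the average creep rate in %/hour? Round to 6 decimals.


Creep rate = strain / time
= 0.63 / 6389
= 0.000099 %/h

0.000099


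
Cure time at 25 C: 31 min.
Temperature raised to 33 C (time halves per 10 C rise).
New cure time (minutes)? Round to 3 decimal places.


Acceleration factor = 2^(8/10) = 1.7411
New time = 31 / 1.7411 = 17.805 min

17.805


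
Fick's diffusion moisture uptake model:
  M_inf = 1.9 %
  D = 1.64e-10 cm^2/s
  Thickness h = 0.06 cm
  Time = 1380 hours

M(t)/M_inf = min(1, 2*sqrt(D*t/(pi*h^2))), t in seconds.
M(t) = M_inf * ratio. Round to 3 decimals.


t_sec = 1380 * 3600 = 4968000
ratio = 2*sqrt(1.64e-10*4968000/(pi*0.06^2))
= min(1, 0.536805)
= 0.536805
M(t) = 1.9 * 0.536805 = 1.020 %

1.020


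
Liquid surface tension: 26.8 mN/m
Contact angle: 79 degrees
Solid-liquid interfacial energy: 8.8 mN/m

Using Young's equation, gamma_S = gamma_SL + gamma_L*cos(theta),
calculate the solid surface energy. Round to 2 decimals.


gamma_S = 8.8 + 26.8 * cos(79)
= 13.91 mN/m

13.91


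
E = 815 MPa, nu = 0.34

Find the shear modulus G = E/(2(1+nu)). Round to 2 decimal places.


G = 815 / (2 * 1.34)
= 304.10 MPa

304.10


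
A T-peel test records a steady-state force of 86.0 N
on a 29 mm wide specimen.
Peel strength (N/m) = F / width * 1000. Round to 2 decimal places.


Peel strength = 86.0 / 29 * 1000
= 2965.52 N/m

2965.52


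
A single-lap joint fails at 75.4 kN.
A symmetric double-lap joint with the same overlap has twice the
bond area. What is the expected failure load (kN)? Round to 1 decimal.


Double-lap load = 2 * 75.4 = 150.8 kN

150.8


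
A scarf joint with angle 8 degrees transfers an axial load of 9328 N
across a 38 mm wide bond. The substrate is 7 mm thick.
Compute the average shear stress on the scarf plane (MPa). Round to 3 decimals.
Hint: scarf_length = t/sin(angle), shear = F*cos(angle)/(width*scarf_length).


scarf_length = 7 / sin(8 deg) = 50.2971 mm
cos(8 deg) = 0.990268
shear stress = 9328 * 0.990268 / (38 * 50.2971)
= 4.833 MPa

4.833


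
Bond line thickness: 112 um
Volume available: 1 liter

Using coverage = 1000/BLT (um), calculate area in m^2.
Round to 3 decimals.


1 L = 1e6 mm^3, thickness = 112 um = 0.112 mm
Area = 1e6 / 0.112 mm^2 = (1e6 / 0.112) / 1e6 m^2 = 1000 / 112 m^2
= 8.929 m^2

8.929


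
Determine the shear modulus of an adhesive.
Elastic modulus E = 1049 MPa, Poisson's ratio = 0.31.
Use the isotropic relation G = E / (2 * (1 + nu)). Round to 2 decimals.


G = 1049 / (2*(1+0.31)) = 1049 / 2.62
= 400.38 MPa

400.38


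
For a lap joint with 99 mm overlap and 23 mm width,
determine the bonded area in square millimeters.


Area = 99 * 23 = 2277 mm^2

2277


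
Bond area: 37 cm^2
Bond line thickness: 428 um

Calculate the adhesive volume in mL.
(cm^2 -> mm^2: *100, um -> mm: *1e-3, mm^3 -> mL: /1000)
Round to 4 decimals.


V = 37*100 * 428*1e-3 / 1000
= 1.5836 mL

1.5836


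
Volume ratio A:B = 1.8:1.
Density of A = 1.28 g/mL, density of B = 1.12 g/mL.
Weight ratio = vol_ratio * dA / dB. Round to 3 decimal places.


Wt ratio = 1.8 * 1.28 / 1.12
= 2.057

2.057


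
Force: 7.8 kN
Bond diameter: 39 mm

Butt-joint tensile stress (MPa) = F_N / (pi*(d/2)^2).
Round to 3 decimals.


F_N = 7.8 * 1000 = 7800.0 N
A = pi*(19.5)^2 = 1194.5906 mm^2
stress = 7800.0 / 1194.5906 = 6.529 MPa

6.529


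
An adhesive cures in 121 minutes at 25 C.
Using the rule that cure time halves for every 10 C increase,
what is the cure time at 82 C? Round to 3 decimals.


Factor = 2^((82 - 25) / 10) = 51.9842
Cure time = 121 / 51.9842
= 2.328 minutes

2.328


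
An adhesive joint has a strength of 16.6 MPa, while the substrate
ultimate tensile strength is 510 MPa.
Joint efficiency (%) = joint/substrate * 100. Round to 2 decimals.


Efficiency = 16.6 / 510 * 100
= 3.25%

3.25


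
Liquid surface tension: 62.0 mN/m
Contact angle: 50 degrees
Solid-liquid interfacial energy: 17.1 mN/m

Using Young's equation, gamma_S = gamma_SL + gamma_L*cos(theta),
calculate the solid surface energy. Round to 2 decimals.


gamma_S = 17.1 + 62.0 * cos(50)
= 56.95 mN/m

56.95


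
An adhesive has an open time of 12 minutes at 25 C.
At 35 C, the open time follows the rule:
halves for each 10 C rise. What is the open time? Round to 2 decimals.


Factor = 2^((35-25)/10) = 2.0000
Open time = 12 / 2.0000 = 6.00 min

6.00


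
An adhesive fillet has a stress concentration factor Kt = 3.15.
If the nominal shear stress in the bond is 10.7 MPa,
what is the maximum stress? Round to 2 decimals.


Max stress = 10.7 * 3.15 = 33.71 MPa

33.71


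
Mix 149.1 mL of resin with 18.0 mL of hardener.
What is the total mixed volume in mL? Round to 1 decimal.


Total = 149.1 + 18.0 = 167.1 mL

167.1


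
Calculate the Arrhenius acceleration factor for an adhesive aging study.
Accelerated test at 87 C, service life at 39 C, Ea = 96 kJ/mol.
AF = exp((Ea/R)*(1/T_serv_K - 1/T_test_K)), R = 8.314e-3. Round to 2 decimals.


T_test = 360.15 K, T_serv = 312.15 K
Ea/R = 96 / 0.008314 = 11546.79
AF = exp(11546.79 * (1/312.15 - 1/360.15))
= 138.39

138.39


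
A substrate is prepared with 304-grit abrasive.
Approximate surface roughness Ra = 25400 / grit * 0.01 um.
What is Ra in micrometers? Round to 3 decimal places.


Ra = 25400 / 304 * 0.01 = 0.836 um

0.836


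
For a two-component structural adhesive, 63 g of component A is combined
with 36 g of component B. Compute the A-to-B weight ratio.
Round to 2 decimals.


Weight ratio A:B = 63 / 36
= 1.75

1.75


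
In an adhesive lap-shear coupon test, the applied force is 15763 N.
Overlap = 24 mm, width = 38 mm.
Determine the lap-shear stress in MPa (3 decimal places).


stress = F / (overlap * width)
= 15763 / (24 * 38)
= 17.284 MPa

17.284


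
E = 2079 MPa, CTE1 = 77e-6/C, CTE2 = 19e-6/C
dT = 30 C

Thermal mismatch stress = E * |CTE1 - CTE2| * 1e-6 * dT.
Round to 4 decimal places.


= 2079 * 58e-6 * 30
= 3.6175 MPa

3.6175


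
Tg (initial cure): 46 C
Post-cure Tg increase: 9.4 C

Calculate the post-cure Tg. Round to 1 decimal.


Post-cure Tg = 46 + 9.4 = 55.4 C

55.4


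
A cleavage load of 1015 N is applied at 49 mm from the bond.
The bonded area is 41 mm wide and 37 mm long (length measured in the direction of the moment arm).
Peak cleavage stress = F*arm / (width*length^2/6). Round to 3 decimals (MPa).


Moment = 1015 * 49 = 49735 N*mm
Section modulus = 41 * 1369 / 6 = 56129 / 6 mm^3
Stress = 49735 / (56129 / 6) = 298410 / 56129
= 5.317 MPa

5.317


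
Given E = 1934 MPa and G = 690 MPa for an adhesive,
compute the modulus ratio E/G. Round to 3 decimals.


E/G ratio = 1934 / 690 = 2.803

2.803


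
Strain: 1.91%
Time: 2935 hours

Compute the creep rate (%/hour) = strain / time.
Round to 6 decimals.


Creep rate = 1.91 / 2935
= 0.000651 %/h

0.000651


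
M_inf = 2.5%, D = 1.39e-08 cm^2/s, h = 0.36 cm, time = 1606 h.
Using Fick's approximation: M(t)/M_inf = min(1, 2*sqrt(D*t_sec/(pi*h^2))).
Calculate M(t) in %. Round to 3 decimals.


t = 5781600 s
ratio = min(1, 2*sqrt(1.39e-08*5781600/(pi*0.1296)))
= 0.888554
M(t) = 2.5 * 0.888554 = 2.221%

2.221


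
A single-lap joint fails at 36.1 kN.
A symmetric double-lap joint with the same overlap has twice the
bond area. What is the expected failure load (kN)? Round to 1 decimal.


Double-lap load = 2 * 36.1 = 72.2 kN

72.2


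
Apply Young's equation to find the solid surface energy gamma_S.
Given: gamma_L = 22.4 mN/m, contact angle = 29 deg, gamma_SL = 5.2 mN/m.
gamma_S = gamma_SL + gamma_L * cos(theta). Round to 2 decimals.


theta_rad = 29 * pi/180 = 0.506145
gamma_S = 5.2 + 22.4 * cos(0.506145)
= 24.79 mN/m

24.79


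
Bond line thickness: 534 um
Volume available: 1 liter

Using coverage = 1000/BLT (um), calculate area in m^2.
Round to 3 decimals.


1 L = 1e6 mm^3, thickness = 534 um = 0.534 mm
Area = 1e6 / 0.534 mm^2 = (1e6 / 0.534) / 1e6 m^2 = 1000 / 534 m^2
= 1.873 m^2

1.873


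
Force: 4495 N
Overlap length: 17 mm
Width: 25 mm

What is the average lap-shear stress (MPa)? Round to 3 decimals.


Average shear stress = F / (overlap * width)
= 4495 / (17 * 25)
= 10.576 MPa

10.576


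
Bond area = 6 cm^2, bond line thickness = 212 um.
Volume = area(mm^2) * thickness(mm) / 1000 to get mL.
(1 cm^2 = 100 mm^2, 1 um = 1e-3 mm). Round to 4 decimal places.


area_mm2 = 6 * 100 = 600
blt_mm = 212 * 1e-3 = 0.212
vol_mm3 = 600 * 0.212 = 127.2
vol_mL = 127.2 / 1000 = 0.1272 mL

0.1272


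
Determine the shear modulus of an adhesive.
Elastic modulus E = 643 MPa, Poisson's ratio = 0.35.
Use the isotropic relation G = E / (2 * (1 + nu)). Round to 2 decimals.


G = 643 / (2*(1+0.35)) = 643 / 2.70
= 238.15 MPa

238.15


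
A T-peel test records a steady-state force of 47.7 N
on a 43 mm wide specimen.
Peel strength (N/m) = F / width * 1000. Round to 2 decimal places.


Peel strength = 47.7 / 43 * 1000
= 1109.30 N/m

1109.30


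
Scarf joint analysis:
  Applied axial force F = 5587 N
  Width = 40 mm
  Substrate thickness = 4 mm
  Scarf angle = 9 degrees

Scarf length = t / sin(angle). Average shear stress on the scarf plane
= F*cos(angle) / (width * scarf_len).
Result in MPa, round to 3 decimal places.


Scarf length = 4 / sin(9 deg) = 25.5698 mm
cos(9 deg) = 0.987688
Shear = 5587 * 0.987688 / (40 * 25.5698)
= 5.395 MPa

5.395


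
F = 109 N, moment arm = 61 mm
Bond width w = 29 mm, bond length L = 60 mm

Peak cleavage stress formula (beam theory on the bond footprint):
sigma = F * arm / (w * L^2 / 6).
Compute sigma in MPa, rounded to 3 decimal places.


sigma = (109 * 61) / (29 * 3600 / 6)
= 6649 * 6 / 104400
= 39894 / 104400
= 0.382 MPa

0.382


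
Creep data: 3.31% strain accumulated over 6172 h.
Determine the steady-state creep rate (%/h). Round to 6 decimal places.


Rate = 3.31 / 6172 = 0.000536 %/h

0.000536


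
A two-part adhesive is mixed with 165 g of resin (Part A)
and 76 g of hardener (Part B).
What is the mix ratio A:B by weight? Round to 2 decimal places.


Mix ratio = mass_A / mass_B
= 165 / 76
= 2.17

2.17


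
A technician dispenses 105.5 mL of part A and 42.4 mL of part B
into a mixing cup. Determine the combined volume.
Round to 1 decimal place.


Combined volume = 105.5 + 42.4
= 147.9 mL

147.9


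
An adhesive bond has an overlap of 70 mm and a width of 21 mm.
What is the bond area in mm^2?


Bond area = overlap * width
= 70 * 21
= 1470 mm^2

1470


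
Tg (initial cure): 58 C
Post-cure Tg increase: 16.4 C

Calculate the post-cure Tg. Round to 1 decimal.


Post-cure Tg = 58 + 16.4 = 74.4 C

74.4


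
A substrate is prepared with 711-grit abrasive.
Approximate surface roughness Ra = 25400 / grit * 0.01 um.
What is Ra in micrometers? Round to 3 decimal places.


Ra = 25400 / 711 * 0.01 = 0.357 um

0.357


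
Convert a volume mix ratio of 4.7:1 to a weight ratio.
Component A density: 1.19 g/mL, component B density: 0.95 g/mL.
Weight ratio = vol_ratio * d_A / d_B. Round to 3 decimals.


= 4.7 * 1.19 / 0.95 = 5.887

5.887


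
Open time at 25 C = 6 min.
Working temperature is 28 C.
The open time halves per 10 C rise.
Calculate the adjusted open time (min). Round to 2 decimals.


factor = 2^((28 - 25) / 10) = 1.2311
ot = 6 / 1.2311 = 4.87 min

4.87


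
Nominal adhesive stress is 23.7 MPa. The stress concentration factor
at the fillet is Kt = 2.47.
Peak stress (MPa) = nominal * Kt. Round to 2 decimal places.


Peak = 23.7 * 2.47 = 58.54 MPa

58.54


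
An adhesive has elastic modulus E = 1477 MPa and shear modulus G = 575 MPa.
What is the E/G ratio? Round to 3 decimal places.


E/G = 1477 / 575 = 2.569

2.569


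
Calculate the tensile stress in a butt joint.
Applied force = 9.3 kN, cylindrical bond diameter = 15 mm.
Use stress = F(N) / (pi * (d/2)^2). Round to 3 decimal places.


A = pi * 7.5^2 = 176.7146 mm^2
sigma = 9300.0 / 176.7146 = 52.627 MPa

52.627


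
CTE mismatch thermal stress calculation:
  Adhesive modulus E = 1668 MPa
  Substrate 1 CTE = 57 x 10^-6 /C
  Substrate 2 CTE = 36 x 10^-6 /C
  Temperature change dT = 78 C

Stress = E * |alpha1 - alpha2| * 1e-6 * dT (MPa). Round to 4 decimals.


delta_alpha = |57 - 36| = 21 x 10^-6/C
Stress = 1668 * 21e-6 * 78
= 2.7322 MPa

2.7322


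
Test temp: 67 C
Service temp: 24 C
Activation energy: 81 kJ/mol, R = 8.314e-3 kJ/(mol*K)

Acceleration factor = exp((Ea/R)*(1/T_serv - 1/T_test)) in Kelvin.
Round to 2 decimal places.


AF = exp((81/0.008314)*(1/297.15 - 1/340.15))
= 63.10

63.10


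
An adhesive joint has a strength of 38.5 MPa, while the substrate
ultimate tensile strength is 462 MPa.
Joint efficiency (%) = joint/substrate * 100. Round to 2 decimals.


Efficiency = 38.5 / 462 * 100
= 8.33%

8.33


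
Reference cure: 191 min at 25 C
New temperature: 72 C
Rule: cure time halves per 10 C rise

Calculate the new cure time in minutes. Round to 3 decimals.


factor = 2^((72-25)/10) = 25.9921
t_new = 191 / 25.9921 = 7.348 min

7.348


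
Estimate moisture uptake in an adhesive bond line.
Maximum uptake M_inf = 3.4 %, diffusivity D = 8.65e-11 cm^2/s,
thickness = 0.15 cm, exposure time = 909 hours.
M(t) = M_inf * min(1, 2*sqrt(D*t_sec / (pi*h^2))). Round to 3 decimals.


Convert time: 909 h = 3272400 s
ratio = min(1, 2*sqrt(8.65e-11*3272400/(pi*0.15^2)))
= 0.126563
M(t) = 3.4 * 0.126563 = 0.430%

0.430


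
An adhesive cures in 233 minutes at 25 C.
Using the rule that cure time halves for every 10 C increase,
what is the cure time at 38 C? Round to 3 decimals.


Factor = 2^((38 - 25) / 10) = 2.4623
Cure time = 233 / 2.4623
= 94.627 minutes

94.627


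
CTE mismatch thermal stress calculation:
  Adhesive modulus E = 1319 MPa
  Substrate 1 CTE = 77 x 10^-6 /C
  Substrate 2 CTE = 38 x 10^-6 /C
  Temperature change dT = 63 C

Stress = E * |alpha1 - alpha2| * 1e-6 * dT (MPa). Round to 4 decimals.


delta_alpha = |77 - 38| = 39 x 10^-6/C
Stress = 1319 * 39e-6 * 63
= 3.2408 MPa

3.2408


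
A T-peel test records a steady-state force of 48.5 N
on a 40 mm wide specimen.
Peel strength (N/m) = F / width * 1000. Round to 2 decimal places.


Peel strength = 48.5 / 40 * 1000
= 1212.50 N/m

1212.50


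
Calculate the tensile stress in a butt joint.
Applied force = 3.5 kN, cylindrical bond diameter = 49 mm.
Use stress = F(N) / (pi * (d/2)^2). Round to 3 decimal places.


A = pi * 24.5^2 = 1885.7410 mm^2
sigma = 3500.0 / 1885.7410 = 1.856 MPa

1.856


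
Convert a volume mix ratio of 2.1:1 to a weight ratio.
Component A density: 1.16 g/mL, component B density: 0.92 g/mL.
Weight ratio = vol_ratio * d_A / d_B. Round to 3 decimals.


= 2.1 * 1.16 / 0.92 = 2.648

2.648


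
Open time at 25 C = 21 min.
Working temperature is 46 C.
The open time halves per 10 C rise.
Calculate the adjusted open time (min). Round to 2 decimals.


factor = 2^((46 - 25) / 10) = 4.2871
ot = 21 / 4.2871 = 4.90 min

4.90


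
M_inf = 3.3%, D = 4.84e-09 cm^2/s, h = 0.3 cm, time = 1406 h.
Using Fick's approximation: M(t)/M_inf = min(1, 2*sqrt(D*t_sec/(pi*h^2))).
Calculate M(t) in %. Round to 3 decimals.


t = 5061600 s
ratio = min(1, 2*sqrt(4.84e-09*5061600/(pi*0.0900)))
= 0.588709
M(t) = 3.3 * 0.588709 = 1.943%

1.943


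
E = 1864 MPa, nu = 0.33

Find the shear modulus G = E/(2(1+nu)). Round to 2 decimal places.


G = 1864 / (2 * 1.33)
= 700.75 MPa

700.75


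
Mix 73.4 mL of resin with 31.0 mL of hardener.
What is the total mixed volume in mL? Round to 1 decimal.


Total = 73.4 + 31.0 = 104.4 mL

104.4


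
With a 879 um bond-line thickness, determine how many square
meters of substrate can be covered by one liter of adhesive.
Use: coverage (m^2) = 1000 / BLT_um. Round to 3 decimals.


Coverage = 1000 / 879 = 1.138 m^2

1.138


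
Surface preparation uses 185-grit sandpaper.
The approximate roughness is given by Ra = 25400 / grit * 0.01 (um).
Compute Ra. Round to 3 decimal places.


Ra = 25400 / 185 * 0.01
= 254 / 185
= 1.373 um

1.373


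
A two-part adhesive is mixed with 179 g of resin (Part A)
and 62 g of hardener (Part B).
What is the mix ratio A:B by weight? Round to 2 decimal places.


Mix ratio = mass_A / mass_B
= 179 / 62
= 2.89

2.89


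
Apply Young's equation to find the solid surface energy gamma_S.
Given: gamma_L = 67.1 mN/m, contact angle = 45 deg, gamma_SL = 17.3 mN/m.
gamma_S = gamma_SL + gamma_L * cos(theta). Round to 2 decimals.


theta_rad = 45 * pi/180 = 0.785398
gamma_S = 17.3 + 67.1 * cos(0.785398)
= 64.75 mN/m

64.75


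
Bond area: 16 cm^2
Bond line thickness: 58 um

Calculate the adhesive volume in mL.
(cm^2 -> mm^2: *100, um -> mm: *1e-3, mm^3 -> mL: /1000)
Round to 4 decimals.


V = 16*100 * 58*1e-3 / 1000
= 0.0928 mL

0.0928


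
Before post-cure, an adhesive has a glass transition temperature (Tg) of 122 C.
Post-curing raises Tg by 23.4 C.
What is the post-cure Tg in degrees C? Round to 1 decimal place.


Tg_post = Tg_base + delta_Tg
= 122 + 23.4
= 145.4 C

145.4


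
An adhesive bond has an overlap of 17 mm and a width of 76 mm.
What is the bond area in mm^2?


Bond area = overlap * width
= 17 * 76
= 1292 mm^2

1292


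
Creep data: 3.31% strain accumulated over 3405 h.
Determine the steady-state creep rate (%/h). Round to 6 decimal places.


Rate = 3.31 / 3405 = 0.000972 %/h

0.000972


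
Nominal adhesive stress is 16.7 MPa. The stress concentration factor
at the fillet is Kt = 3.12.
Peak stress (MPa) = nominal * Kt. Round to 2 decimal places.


Peak = 16.7 * 3.12 = 52.10 MPa

52.10


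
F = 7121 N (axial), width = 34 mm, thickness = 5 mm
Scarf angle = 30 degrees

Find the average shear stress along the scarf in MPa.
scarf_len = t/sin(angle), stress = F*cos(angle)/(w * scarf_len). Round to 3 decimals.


scarf_len = 5/sin(30 deg) = 10.0000
cos(30 deg) = 0.866025
stress = 7121*0.866025/(34*10.0000) = 18.138 MPa

18.138


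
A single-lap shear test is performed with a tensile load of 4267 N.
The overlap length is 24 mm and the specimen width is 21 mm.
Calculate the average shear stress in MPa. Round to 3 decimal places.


Shear stress = F / (overlap * width)
= 4267 / (24 * 21)
= 4267 / 504
= 8.466 MPa

8.466


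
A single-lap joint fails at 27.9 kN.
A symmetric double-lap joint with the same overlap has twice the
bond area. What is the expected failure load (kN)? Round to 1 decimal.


Double-lap load = 2 * 27.9 = 55.8 kN

55.8


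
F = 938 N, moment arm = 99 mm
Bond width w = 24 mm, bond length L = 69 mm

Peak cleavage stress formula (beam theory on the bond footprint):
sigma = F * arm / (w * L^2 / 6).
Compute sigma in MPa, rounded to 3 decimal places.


sigma = (938 * 99) / (24 * 4761 / 6)
= 92862 * 6 / 114264
= 557172 / 114264
= 4.876 MPa

4.876


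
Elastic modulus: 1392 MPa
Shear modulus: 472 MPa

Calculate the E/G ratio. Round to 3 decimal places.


E / G = 1392 / 472 = 2.949

2.949


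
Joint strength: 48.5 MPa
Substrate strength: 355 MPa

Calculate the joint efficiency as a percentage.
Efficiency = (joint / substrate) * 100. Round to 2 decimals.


Efficiency = (48.5 / 355) * 100 = 13.66%

13.66


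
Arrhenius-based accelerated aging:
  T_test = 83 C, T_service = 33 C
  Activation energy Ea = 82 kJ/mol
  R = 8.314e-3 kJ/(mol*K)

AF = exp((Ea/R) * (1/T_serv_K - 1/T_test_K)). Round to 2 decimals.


T_test_K = 356.15, T_serv_K = 306.15
AF = exp((82/8.314e-3) * (1/306.15 - 1/356.15))
= 92.09

92.09


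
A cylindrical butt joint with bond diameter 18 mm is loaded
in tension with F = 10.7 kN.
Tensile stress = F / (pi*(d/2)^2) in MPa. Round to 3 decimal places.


Area = pi * (18/2)^2 = 254.4690 mm^2
Stress = 10.7*1000 / 254.4690
= 42.048 MPa

42.048


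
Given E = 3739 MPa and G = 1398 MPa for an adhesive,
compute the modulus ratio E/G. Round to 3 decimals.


E/G ratio = 3739 / 1398 = 2.675

2.675


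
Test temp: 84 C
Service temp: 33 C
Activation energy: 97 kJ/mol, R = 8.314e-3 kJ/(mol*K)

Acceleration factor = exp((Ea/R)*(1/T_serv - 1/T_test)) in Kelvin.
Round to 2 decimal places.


AF = exp((97/0.008314)*(1/306.15 - 1/357.15))
= 230.87

230.87


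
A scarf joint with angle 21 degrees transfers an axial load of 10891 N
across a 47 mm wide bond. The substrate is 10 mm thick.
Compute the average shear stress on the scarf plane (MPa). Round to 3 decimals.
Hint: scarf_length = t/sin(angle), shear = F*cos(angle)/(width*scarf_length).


scarf_length = 10 / sin(21 deg) = 27.9043 mm
cos(21 deg) = 0.933580
shear stress = 10891 * 0.933580 / (47 * 27.9043)
= 7.753 MPa

7.753


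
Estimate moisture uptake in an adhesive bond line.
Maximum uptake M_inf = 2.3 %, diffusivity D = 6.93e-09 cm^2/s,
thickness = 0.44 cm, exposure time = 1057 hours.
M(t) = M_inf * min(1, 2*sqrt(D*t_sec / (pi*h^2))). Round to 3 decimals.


Convert time: 1057 h = 3805200 s
ratio = min(1, 2*sqrt(6.93e-09*3805200/(pi*0.44^2)))
= 0.416445
M(t) = 2.3 * 0.416445 = 0.958%

0.958


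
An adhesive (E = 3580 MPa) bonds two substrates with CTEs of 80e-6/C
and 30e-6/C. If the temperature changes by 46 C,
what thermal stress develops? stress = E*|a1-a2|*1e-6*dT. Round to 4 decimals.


Stress = 3580 * |80 - 30| * 1e-6 * 46
= 8.2340 MPa

8.2340


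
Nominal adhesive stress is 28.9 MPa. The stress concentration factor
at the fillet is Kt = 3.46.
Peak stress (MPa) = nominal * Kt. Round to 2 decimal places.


Peak = 28.9 * 3.46 = 99.99 MPa

99.99


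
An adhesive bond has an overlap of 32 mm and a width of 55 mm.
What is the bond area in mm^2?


Bond area = overlap * width
= 32 * 55
= 1760 mm^2

1760


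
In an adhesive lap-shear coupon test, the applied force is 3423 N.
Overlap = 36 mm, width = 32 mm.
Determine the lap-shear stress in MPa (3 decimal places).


stress = F / (overlap * width)
= 3423 / (36 * 32)
= 2.971 MPa

2.971


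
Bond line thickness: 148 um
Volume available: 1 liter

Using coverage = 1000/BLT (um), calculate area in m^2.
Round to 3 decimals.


1 L = 1e6 mm^3, thickness = 148 um = 0.148 mm
Area = 1e6 / 0.148 mm^2 = (1e6 / 0.148) / 1e6 m^2 = 1000 / 148 m^2
= 6.757 m^2

6.757


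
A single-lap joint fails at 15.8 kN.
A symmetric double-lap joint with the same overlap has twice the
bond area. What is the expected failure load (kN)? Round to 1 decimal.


Double-lap load = 2 * 15.8 = 31.6 kN

31.6


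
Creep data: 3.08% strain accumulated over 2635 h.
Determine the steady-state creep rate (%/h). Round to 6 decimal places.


Rate = 3.08 / 2635 = 0.001169 %/h

0.001169


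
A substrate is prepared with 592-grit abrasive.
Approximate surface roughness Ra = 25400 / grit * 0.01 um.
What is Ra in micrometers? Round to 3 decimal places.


Ra = 25400 / 592 * 0.01 = 0.429 um

0.429


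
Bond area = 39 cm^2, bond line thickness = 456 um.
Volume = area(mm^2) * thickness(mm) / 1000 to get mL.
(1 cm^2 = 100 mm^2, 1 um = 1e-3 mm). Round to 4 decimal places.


area_mm2 = 39 * 100 = 3900
blt_mm = 456 * 1e-3 = 0.456
vol_mm3 = 3900 * 0.456 = 1778.4
vol_mL = 1778.4 / 1000 = 1.7784 mL

1.7784


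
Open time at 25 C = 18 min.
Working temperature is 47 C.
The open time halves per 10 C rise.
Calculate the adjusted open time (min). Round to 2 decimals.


factor = 2^((47 - 25) / 10) = 4.5948
ot = 18 / 4.5948 = 3.92 min

3.92


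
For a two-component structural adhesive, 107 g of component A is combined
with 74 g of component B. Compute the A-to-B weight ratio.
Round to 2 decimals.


Weight ratio A:B = 107 / 74
= 1.45

1.45


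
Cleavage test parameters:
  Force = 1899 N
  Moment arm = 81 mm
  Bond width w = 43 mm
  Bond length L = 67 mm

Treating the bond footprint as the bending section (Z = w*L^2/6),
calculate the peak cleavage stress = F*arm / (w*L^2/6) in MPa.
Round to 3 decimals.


M = 1899 * 81 = 153819 N*mm
Z = 43 * 67^2 / 6 = 193027 / 6 mm^3
sigma = M / Z = 6 * 153819 / 193027 = 922914 / 193027
= 4.781 MPa

4.781


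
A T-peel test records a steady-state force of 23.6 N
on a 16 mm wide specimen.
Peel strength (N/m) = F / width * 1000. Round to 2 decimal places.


Peel strength = 23.6 / 16 * 1000
= 1475.00 N/m

1475.00


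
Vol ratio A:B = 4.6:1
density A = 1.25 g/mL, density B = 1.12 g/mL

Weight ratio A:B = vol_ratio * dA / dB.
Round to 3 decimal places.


Weight ratio = 4.6 * 1.25 / 1.12
= 5.134

5.134


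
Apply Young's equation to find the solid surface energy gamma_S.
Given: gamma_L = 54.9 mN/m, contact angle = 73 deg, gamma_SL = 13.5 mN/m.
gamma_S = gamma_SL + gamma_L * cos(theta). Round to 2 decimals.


theta_rad = 73 * pi/180 = 1.274090
gamma_S = 13.5 + 54.9 * cos(1.274090)
= 29.55 mN/m

29.55


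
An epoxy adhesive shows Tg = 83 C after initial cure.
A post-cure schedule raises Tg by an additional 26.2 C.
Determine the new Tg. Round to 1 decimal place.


New Tg = 83 + 26.2
= 109.2 C

109.2


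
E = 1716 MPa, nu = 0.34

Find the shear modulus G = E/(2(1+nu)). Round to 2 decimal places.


G = 1716 / (2 * 1.34)
= 640.30 MPa

640.30


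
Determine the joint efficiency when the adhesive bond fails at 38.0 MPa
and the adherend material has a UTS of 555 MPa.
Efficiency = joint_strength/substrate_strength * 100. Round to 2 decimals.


Joint efficiency = 38.0 / 555 * 100
= 6.85%

6.85


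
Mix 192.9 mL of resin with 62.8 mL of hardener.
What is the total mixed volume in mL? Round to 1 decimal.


Total = 192.9 + 62.8 = 255.7 mL

255.7


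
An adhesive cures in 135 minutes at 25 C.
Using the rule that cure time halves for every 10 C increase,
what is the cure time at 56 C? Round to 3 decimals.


Factor = 2^((56 - 25) / 10) = 8.5742
Cure time = 135 / 8.5742
= 15.745 minutes

15.745


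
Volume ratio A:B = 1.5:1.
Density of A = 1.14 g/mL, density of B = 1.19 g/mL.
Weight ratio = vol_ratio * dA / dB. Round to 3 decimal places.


Wt ratio = 1.5 * 1.14 / 1.19
= 1.437

1.437


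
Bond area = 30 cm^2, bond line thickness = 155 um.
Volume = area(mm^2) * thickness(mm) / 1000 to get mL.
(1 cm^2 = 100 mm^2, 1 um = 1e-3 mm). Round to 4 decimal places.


area_mm2 = 30 * 100 = 3000
blt_mm = 155 * 1e-3 = 0.155
vol_mm3 = 3000 * 0.155 = 465.0
vol_mL = 465.0 / 1000 = 0.4650 mL

0.4650


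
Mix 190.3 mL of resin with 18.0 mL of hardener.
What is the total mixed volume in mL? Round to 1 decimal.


Total = 190.3 + 18.0 = 208.3 mL

208.3


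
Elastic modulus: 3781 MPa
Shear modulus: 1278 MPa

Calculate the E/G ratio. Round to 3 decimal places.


E / G = 3781 / 1278 = 2.959

2.959


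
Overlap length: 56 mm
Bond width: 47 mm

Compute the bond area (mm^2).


Bond area = 56 * 47 = 2632 mm^2

2632


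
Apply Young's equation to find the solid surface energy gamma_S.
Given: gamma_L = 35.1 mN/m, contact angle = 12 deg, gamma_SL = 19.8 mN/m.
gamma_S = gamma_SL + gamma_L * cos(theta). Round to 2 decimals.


theta_rad = 12 * pi/180 = 0.209440
gamma_S = 19.8 + 35.1 * cos(0.209440)
= 54.13 mN/m

54.13


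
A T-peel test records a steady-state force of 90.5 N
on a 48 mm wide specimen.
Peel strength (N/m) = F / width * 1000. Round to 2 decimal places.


Peel strength = 90.5 / 48 * 1000
= 1885.42 N/m

1885.42


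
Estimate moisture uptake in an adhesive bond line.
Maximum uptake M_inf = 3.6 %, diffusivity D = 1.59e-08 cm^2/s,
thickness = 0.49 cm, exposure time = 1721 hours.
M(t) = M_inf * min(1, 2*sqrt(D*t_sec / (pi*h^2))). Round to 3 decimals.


Convert time: 1721 h = 6195600 s
ratio = min(1, 2*sqrt(1.59e-08*6195600/(pi*0.49^2)))
= 0.722769
M(t) = 3.6 * 0.722769 = 2.602%

2.602


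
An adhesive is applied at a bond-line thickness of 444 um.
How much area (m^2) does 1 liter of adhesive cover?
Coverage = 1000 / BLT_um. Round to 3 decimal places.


Coverage = 1000 / 444 = 2.252 m^2

2.252


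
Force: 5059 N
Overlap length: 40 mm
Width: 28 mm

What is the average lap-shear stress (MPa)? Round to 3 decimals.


Average shear stress = F / (overlap * width)
= 5059 / (40 * 28)
= 4.517 MPa

4.517


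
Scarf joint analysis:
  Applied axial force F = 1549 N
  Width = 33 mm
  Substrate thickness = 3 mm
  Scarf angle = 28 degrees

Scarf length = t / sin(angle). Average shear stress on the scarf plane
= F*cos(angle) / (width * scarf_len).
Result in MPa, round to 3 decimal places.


Scarf length = 3 / sin(28 deg) = 6.3902 mm
cos(28 deg) = 0.882948
Shear = 1549 * 0.882948 / (33 * 6.3902)
= 6.486 MPa

6.486


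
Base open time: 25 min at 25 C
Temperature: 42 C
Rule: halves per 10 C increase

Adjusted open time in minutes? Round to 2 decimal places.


Acceleration = 2^((42-25)/10) = 3.2490
Open time = 25 / 3.2490 = 7.69 min

7.69


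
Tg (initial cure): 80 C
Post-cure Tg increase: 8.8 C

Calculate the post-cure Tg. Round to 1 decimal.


Post-cure Tg = 80 + 8.8 = 88.8 C

88.8


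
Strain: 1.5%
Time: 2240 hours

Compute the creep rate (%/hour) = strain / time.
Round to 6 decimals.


Creep rate = 1.5 / 2240
= 0.000670 %/h

0.000670


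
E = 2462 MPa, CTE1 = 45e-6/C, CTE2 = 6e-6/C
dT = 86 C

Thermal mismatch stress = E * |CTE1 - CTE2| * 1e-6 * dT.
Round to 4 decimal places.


= 2462 * 39e-6 * 86
= 8.2575 MPa

8.2575


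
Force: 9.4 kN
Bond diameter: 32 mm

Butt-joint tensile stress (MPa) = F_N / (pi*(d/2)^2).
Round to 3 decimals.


F_N = 9.4 * 1000 = 9400.0 N
A = pi*(16.0)^2 = 804.2477 mm^2
stress = 9400.0 / 804.2477 = 11.688 MPa

11.688


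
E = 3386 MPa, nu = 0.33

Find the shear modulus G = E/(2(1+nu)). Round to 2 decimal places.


G = 3386 / (2 * 1.33)
= 1272.93 MPa

1272.93


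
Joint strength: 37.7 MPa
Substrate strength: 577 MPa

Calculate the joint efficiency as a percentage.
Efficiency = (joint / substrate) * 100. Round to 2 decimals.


Efficiency = (37.7 / 577) * 100 = 6.53%

6.53


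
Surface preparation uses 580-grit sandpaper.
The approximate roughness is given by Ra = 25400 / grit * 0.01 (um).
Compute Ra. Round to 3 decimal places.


Ra = 25400 / 580 * 0.01
= 254 / 580
= 0.438 um

0.438


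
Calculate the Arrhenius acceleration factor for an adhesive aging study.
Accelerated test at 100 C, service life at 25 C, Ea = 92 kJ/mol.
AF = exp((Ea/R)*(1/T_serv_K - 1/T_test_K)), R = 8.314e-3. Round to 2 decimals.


T_test = 373.15 K, T_serv = 298.15 K
Ea/R = 92 / 0.008314 = 11065.67
AF = exp(11065.67 * (1/298.15 - 1/373.15))
= 1736.61

1736.61


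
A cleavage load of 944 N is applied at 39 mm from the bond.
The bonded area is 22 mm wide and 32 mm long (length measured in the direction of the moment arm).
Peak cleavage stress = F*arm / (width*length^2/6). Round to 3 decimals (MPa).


Moment = 944 * 39 = 36816 N*mm
Section modulus = 22 * 1024 / 6 = 22528 / 6 mm^3
Stress = 36816 / (22528 / 6) = 220896 / 22528
= 9.805 MPa

9.805


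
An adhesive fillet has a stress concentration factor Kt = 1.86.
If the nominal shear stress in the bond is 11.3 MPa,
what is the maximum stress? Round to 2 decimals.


Max stress = 11.3 * 1.86 = 21.02 MPa

21.02


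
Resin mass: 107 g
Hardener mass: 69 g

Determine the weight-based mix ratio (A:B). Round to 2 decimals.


Ratio = 107 / 69 = 1.55

1.55


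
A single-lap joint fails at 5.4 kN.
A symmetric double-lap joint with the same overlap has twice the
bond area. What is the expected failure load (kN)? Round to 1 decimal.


Double-lap load = 2 * 5.4 = 10.8 kN

10.8


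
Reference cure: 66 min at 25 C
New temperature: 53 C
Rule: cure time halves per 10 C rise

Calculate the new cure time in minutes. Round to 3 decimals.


factor = 2^((53-25)/10) = 6.9644
t_new = 66 / 6.9644 = 9.477 min

9.477


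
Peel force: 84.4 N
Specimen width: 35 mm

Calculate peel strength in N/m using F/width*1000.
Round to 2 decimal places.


Peel strength = 84.4 / 35 * 1000 = 2411.43 N/m

2411.43


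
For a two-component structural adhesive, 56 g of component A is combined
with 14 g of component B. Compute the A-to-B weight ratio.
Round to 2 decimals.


Weight ratio A:B = 56 / 14
= 4.00

4.00


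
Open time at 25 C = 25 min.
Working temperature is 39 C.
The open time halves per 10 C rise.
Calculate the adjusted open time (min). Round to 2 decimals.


factor = 2^((39 - 25) / 10) = 2.6390
ot = 25 / 2.6390 = 9.47 min

9.47


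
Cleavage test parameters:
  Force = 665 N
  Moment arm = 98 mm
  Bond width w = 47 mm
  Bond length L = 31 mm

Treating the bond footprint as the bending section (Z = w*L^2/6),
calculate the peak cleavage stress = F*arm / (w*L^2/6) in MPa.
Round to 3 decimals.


M = 665 * 98 = 65170 N*mm
Z = 47 * 31^2 / 6 = 45167 / 6 mm^3
sigma = M / Z = 6 * 65170 / 45167 = 391020 / 45167
= 8.657 MPa

8.657


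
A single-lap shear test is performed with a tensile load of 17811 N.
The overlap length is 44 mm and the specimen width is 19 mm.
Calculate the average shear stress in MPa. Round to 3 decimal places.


Shear stress = F / (overlap * width)
= 17811 / (44 * 19)
= 17811 / 836
= 21.305 MPa

21.305


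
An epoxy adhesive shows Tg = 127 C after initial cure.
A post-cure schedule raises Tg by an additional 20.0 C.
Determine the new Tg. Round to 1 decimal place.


New Tg = 127 + 20.0
= 147.0 C

147.0


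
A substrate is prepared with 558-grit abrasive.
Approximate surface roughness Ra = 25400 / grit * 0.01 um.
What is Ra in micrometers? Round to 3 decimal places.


Ra = 25400 / 558 * 0.01 = 0.455 um

0.455


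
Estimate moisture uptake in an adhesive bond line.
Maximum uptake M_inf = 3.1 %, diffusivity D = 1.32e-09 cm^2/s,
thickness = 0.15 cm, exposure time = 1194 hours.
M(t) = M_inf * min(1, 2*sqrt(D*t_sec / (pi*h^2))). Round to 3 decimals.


Convert time: 1194 h = 4298400 s
ratio = min(1, 2*sqrt(1.32e-09*4298400/(pi*0.15^2)))
= 0.566636
M(t) = 3.1 * 0.566636 = 1.757%

1.757


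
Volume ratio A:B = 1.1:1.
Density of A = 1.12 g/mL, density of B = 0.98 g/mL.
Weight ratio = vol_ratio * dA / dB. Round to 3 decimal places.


Wt ratio = 1.1 * 1.12 / 0.98
= 1.257

1.257


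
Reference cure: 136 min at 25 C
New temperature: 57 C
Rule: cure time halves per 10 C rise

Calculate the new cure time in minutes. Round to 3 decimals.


factor = 2^((57-25)/10) = 9.1896
t_new = 136 / 9.1896 = 14.799 min

14.799


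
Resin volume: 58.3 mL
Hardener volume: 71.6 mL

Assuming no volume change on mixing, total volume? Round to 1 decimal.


V_total = 58.3 + 71.6 = 129.9 mL

129.9


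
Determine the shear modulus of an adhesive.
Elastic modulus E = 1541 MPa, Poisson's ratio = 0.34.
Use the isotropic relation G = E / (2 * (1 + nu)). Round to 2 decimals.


G = 1541 / (2*(1+0.34)) = 1541 / 2.68
= 575.00 MPa

575.00


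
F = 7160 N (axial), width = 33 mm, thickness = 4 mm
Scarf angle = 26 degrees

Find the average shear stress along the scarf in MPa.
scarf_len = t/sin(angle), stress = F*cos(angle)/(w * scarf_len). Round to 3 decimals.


scarf_len = 4/sin(26 deg) = 9.1247
cos(26 deg) = 0.898794
stress = 7160*0.898794/(33*9.1247) = 21.372 MPa

21.372


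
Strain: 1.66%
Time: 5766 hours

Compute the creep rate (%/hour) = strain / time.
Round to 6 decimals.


Creep rate = 1.66 / 5766
= 0.000288 %/h

0.000288


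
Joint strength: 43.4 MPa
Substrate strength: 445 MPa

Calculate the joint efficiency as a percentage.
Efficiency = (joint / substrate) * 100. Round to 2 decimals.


Efficiency = (43.4 / 445) * 100 = 9.75%

9.75


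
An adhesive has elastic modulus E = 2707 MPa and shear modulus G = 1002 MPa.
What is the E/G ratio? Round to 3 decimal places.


E/G = 2707 / 1002 = 2.702

2.702


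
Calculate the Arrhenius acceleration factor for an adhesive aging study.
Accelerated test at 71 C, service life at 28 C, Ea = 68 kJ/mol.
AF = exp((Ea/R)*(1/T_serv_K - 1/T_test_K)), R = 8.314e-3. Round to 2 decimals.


T_test = 344.15 K, T_serv = 301.15 K
Ea/R = 68 / 0.008314 = 8178.98
AF = exp(8178.98 * (1/301.15 - 1/344.15))
= 29.77

29.77


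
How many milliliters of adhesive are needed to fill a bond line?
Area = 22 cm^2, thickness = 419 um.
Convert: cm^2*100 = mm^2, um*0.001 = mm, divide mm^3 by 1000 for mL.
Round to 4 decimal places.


= (22 * 100) * (419 * 0.001) / 1000
= 0.9218 mL

0.9218


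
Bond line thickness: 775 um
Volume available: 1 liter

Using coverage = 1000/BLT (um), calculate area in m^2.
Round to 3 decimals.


1 L = 1e6 mm^3, thickness = 775 um = 0.775 mm
Area = 1e6 / 0.775 mm^2 = (1e6 / 0.775) / 1e6 m^2 = 1000 / 775 m^2
= 1.290 m^2

1.290


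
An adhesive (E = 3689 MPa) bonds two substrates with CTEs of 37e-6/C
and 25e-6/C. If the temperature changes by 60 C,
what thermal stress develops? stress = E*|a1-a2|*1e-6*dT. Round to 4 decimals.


Stress = 3689 * |37 - 25| * 1e-6 * 60
= 2.6561 MPa

2.6561


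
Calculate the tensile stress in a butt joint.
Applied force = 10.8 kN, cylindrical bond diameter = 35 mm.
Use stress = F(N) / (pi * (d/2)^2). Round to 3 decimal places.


A = pi * 17.5^2 = 962.1128 mm^2
sigma = 10800.0 / 962.1128 = 11.225 MPa

11.225


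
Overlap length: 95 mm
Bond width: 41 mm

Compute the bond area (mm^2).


Bond area = 95 * 41 = 3895 mm^2

3895


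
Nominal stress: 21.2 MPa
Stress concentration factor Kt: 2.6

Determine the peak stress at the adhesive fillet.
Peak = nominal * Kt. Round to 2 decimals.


Peak stress = 21.2 * 2.6
= 55.12 MPa

55.12


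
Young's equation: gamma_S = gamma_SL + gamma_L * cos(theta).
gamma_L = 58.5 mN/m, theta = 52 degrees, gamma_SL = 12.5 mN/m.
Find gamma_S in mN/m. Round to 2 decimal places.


cos(52 deg) = 0.615661
gamma_S = 12.5 + 58.5 * 0.615661
= 48.52 mN/m

48.52


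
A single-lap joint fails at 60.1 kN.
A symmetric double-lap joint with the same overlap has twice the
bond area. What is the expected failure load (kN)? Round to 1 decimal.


Double-lap load = 2 * 60.1 = 120.2 kN

120.2


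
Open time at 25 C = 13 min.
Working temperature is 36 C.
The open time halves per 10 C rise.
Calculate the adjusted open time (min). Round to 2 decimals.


factor = 2^((36 - 25) / 10) = 2.1435
ot = 13 / 2.1435 = 6.06 min

6.06


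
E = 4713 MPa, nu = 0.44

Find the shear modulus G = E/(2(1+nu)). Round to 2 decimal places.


G = 4713 / (2 * 1.44)
= 1636.46 MPa

1636.46
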